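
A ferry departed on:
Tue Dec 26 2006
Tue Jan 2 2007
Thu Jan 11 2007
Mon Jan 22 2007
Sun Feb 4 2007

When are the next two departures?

Mon Feb 19 2007, Thu Mar 8 2007

The spacing grows by 2 each time: 7, 9, 11, 13 days.
Next gap: 15 days. Sun Feb 4 2007 + 15 days = Mon Feb 19 2007.
Next gap: 17 days. Mon Feb 19 2007 + 17 days = Thu Mar 8 2007.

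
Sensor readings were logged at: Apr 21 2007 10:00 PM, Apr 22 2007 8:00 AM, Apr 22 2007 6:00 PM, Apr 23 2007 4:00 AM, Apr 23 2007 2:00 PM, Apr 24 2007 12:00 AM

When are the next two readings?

Apr 24 2007 10:00 AM, Apr 24 2007 8:00 PM

The interval is a steady 10 hours (10, 10, 10, 10, 10).
Apr 24 2007 12:00 AM + 10 h = Apr 24 2007 10:00 AM.
Apr 24 2007 10:00 AM + 10 h = Apr 24 2007 8:00 PM.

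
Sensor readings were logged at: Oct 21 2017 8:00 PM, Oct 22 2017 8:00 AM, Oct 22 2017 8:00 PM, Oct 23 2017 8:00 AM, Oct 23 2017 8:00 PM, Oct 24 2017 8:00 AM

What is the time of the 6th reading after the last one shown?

Oct 27 2017 8:00 AM

Gaps: 12, 12, 12, 12, 12 hours — each event is 12 hours after the previous one.
Oct 24 2017 8:00 AM + 12 h = Oct 24 2017 8:00 PM.
Oct 24 2017 8:00 PM + 12 h = Oct 25 2017 8:00 AM.
Oct 25 2017 8:00 AM + 12 h = Oct 25 2017 8:00 PM.
Oct 25 2017 8:00 PM + 12 h = Oct 26 2017 8:00 AM.
Oct 26 2017 8:00 AM + 12 h = Oct 26 2017 8:00 PM.
Oct 26 2017 8:00 PM + 12 h = Oct 27 2017 8:00 AM.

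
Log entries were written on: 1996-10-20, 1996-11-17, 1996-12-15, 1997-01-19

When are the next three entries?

1997-02-16, 1997-03-16, 1997-04-20

All dates are Sundays, 28, 28, 35 days apart.
Specifically, the 3rd Sunday of each month.
3rd Sunday of February 1997: 1997-02-16.
March 1997 — 3rd Sunday is 1997-03-16.
3rd Sunday of April 1997: 1997-04-20.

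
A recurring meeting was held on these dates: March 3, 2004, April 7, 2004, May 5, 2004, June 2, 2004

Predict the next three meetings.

July 7, 2004; August 4, 2004; September 1, 2004

Gaps: 35, 28, 28 days — a mix of 28 and 35. Every date is a Wednesday.
Each is the 1st Wednesday of its month.
1st Wednesday of July 2004: July 7, 2004.
1st Wednesday of August 2004: August 4, 2004.
September 2004 — 1st Wednesday is September 1, 2004.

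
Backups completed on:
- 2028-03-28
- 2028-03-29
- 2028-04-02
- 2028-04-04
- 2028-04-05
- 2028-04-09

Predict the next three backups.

2028-04-11, 2028-04-12, 2028-04-16

The gap pattern 1, 4, 2, 1, 4 repeats every 3 events.
These are the Tuesdays, Wednesdays and Sundays of each week.
The following Tuesday is 2028-04-11.
The following Wednesday is 2028-04-12.
Next Sunday: 2028-04-16.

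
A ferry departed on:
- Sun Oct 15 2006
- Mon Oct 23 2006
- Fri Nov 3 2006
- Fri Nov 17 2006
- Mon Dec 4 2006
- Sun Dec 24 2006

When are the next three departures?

Tue Jan 16 2007, Sun Feb 11 2007, Mon Mar 12 2007

Intervals are 8, 11, 14, 17, 20 days — an arithmetic progression with common difference 3.
Next gap: 23 days. Sun Dec 24 2006 + 23 days = Tue Jan 16 2007.
Next gap: 26 days. Tue Jan 16 2007 + 26 days = Sun Feb 11 2007.
Next gap: 29 days. Sun Feb 11 2007 + 29 days = Mon Mar 12 2007.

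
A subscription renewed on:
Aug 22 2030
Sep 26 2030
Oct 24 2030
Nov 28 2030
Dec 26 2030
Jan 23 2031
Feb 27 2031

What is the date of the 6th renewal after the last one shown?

Aug 28 2031

These are Thursdays at 28- or 35-day spacing (35, 28, 35, 28, 28, 35).
The pattern: 4th Thursday of the month.
March 2031 — 4th Thursday is Mar 27 2031.
4th Thursday of April 2031: Apr 24 2031.
May 2031 — 4th Thursday is May 22 2031.
June 2031 — 4th Thursday is Jun 26 2031.
4th Thursday of July 2031: Jul 24 2031.
4th Thursday of August 2031: Aug 28 2031.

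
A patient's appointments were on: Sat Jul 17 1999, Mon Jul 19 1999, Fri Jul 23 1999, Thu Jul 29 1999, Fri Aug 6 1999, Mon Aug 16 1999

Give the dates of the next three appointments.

Gaps: 2, 4, 6, 8, 10 days — each gap is 2 larger than the previous one.
Next gap: 12 days. Mon Aug 16 1999 + 12 days = Sat Aug 28 1999.
Next gap: 14 days. Sat Aug 28 1999 + 14 days = Sat Sep 11 1999.
Next gap: 16 days. Sat Sep 11 1999 + 16 days = Mon Sep 27 1999.

Sat Aug 28 1999, Sat Sep 11 1999, Mon Sep 27 1999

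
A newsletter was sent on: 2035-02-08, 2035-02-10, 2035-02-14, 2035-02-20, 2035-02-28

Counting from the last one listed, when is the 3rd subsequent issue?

2035-04-05

The spacing grows by 2 each time: 2, 4, 6, 8 days.
Next gap: 10 days. 2035-02-28 + 10 days = 2035-03-10.
Next gap: 12 days. 2035-03-10 + 12 days = 2035-03-22.
Next gap: 14 days. 2035-03-22 + 14 days = 2035-04-05.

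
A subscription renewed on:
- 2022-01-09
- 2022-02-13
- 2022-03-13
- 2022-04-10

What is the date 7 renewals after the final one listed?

Gaps: 35, 28, 28 days — a mix of 28 and 35. Every date is a Sunday.
Each is the 2nd Sunday of its month.
2nd Sunday of May 2022: 2022-05-08.
2nd Sunday of June 2022: 2022-06-12.
2nd Sunday of July 2022: 2022-07-10.
2nd Sunday of August 2022: 2022-08-14.
September 2022 — 2nd Sunday is 2022-09-11.
2nd Sunday of October 2022: 2022-10-09.
November 2022 — 2nd Sunday is 2022-11-13.

2022-11-13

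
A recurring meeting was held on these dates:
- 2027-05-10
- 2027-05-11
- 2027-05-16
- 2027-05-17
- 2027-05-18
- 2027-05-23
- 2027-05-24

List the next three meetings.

Every event lands on a Monday or Tuesday or Sunday (gaps cycle 1, 5, 1, 1, 5, 1).
So the schedule is: every Monday, Tuesday and Sunday.
The following Tuesday is 2027-05-25.
Next Sunday: 2027-05-30.
The following Monday is 2027-05-31.

2027-05-25, 2027-05-30, 2027-05-31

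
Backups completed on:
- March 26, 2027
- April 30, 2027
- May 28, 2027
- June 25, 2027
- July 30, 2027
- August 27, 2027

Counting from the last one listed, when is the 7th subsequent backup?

All Fridays; the gaps (35, 28, 28, 35, 28) vary with month length.
This is the last Friday of each month.
Last Friday of September 2027: September 24, 2027.
October 2027 ends with Friday October 29, 2027.
November 2027 ends with Friday November 26, 2027.
December 2027 ends with Friday December 31, 2027.
January 2028 ends with Friday January 28, 2028.
Last Friday of February 2028: February 25, 2028.
Last Friday of March 2028: March 31, 2028.

March 31, 2028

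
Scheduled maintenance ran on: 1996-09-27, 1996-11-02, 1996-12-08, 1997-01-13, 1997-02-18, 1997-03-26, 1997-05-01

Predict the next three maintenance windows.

1997-06-06, 1997-07-12, 1997-08-17

The spacing is 36, 36, 36, 36, 36, 36 days — always 36 days.
1997-05-01 + 36 days = 1997-06-06.
1997-06-06 + 36 days = 1997-07-12.
1997-07-12 + 36 days = 1997-08-17.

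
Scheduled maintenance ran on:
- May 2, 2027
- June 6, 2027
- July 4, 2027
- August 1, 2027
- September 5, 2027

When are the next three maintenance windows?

October 3, 2027; November 7, 2027; December 5, 2027

All dates are Sundays, 35, 28, 28, 35 days apart.
Specifically, the 1st Sunday of each month.
October 2027 — 1st Sunday is October 3, 2027.
1st Sunday of November 2027: November 7, 2027.
1st Sunday of December 2027: December 5, 2027.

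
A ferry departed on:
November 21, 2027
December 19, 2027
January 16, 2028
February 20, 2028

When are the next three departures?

Gaps: 28, 28, 35 days — a mix of 28 and 35. Every date is a Sunday.
Each is the 3rd Sunday of its month.
March 2028 — 3rd Sunday is March 19, 2028.
April 2028 — 3rd Sunday is April 16, 2028.
3rd Sunday of May 2028: May 21, 2028.

March 19, 2028; April 16, 2028; May 21, 2028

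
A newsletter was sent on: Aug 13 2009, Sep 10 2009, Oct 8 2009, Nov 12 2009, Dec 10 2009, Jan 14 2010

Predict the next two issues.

Feb 11 2010, Mar 11 2010

All dates are Thursdays, 28, 28, 35, 28, 35 days apart.
Specifically, the 2nd Thursday of each month.
2nd Thursday of February 2010: Feb 11 2010.
2nd Thursday of March 2010: Mar 11 2010.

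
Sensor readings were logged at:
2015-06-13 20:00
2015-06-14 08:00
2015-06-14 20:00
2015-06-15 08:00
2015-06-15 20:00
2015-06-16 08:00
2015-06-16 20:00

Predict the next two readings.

2015-06-17 08:00, 2015-06-17 20:00

Spacing: 12, 12, 12, 12, 12, 12 h — constant 12 h.
2015-06-16 20:00 + 12 h = 2015-06-17 08:00.
2015-06-17 08:00 + 12 h = 2015-06-17 20:00.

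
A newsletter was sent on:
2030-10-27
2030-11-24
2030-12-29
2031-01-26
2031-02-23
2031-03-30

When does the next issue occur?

All Sundays; the gaps (28, 35, 28, 28, 35) vary with month length.
This is the last Sunday of each month.
Last Sunday of April 2031: 2031-04-27.

2031-04-27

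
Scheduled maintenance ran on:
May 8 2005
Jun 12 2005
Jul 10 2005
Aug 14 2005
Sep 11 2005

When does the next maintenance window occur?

All dates are Sundays, 35, 28, 35, 28 days apart.
Specifically, the 2nd Sunday of each month.
2nd Sunday of October 2005: Oct 9 2005.

Oct 9 2005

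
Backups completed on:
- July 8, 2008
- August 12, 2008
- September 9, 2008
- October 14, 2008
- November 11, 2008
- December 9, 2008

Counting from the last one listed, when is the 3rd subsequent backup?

These are Tuesdays at 28- or 35-day spacing (35, 28, 35, 28, 28).
The pattern: 2nd Tuesday of the month.
2nd Tuesday of January 2009: January 13, 2009.
February 2009 — 2nd Tuesday is February 10, 2009.
2nd Tuesday of March 2009: March 10, 2009.

March 10, 2009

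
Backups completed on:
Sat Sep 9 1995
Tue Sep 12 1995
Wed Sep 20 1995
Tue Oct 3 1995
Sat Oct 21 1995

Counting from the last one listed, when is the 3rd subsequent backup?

The spacing grows by 5 each time: 3, 8, 13, 18 days.
Next gap: 23 days. Sat Oct 21 1995 + 23 days = Mon Nov 13 1995.
Next gap: 28 days. Mon Nov 13 1995 + 28 days = Mon Dec 11 1995.
Next gap: 33 days. Mon Dec 11 1995 + 33 days = Sat Jan 13 1996.

Sat Jan 13 1996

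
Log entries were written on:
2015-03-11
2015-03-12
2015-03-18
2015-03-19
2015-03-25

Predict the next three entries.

Every event lands on a Wednesday or Thursday (gaps cycle 1, 6, 1, 6).
So the schedule is: every Wednesday and Thursday.
The following Thursday is 2015-03-26.
Next Wednesday: 2015-04-01.
The following Thursday is 2015-04-02.

2015-03-26, 2015-04-01, 2015-04-02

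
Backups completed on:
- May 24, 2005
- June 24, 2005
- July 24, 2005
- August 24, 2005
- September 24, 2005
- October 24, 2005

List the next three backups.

Gaps: 31, 30, 31, 31, 30 days — not constant. Every event is on the 24th of the month.
Pattern: the 24th of each month.
Next: November 2005 → November 24, 2005.
Next: December 2005 → December 24, 2005.
January 2006: January 24, 2006.

November 24, 2005; December 24, 2005; January 24, 2006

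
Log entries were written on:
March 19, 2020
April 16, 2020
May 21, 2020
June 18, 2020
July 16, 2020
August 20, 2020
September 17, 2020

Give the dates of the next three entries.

October 15, 2020; November 19, 2020; December 17, 2020

All dates are Thursdays, 28, 35, 28, 28, 35, 28 days apart.
Specifically, the 3rd Thursday of each month.
October 2020 — 3rd Thursday is October 15, 2020.
3rd Thursday of November 2020: November 19, 2020.
3rd Thursday of December 2020: December 17, 2020.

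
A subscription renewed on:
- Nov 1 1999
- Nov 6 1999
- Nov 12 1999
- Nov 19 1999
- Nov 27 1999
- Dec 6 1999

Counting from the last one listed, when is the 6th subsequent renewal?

Feb 19 2000

The spacing grows by 1 each time: 5, 6, 7, 8, 9 days.
Next gap: 10 days. Dec 6 1999 + 10 days = Dec 16 1999.
Next gap: 11 days. Dec 16 1999 + 11 days = Dec 27 1999.
Next gap: 12 days. Dec 27 1999 + 12 days = Jan 8 2000.
Next gap: 13 days. Jan 8 2000 + 13 days = Jan 21 2000.
Next gap: 14 days. Jan 21 2000 + 14 days = Feb 4 2000.
Next gap: 15 days. Feb 4 2000 + 15 days = Feb 19 2000.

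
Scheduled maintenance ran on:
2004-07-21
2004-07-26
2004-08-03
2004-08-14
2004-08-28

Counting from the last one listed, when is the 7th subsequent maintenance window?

2005-02-26

Gaps: 5, 8, 11, 14 days — each gap is 3 larger than the previous one.
Next gap: 17 days. 2004-08-28 + 17 days = 2004-09-14.
Next gap: 20 days. 2004-09-14 + 20 days = 2004-10-04.
Next gap: 23 days. 2004-10-04 + 23 days = 2004-10-27.
Next gap: 26 days. 2004-10-27 + 26 days = 2004-11-22.
Next gap: 29 days. 2004-11-22 + 29 days = 2004-12-21.
Next gap: 32 days. 2004-12-21 + 32 days = 2005-01-22.
Next gap: 35 days. 2005-01-22 + 35 days = 2005-02-26.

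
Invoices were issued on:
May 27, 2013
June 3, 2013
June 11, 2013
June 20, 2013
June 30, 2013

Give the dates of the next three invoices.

July 11, 2013; July 23, 2013; August 5, 2013

Gaps: 7, 8, 9, 10 days — each gap is 1 larger than the previous one.
Next gap: 11 days. June 30, 2013 + 11 days = July 11, 2013.
Next gap: 12 days. July 11, 2013 + 12 days = July 23, 2013.
Next gap: 13 days. July 23, 2013 + 13 days = August 5, 2013.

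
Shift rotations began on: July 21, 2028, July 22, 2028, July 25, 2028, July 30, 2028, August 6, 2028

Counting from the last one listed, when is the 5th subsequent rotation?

Intervals are 1, 3, 5, 7 days — an arithmetic progression with common difference 2.
Next gap: 9 days. August 6, 2028 + 9 days = August 15, 2028.
Next gap: 11 days. August 15, 2028 + 11 days = August 26, 2028.
Next gap: 13 days. August 26, 2028 + 13 days = September 8, 2028.
Next gap: 15 days. September 8, 2028 + 15 days = September 23, 2028.
Next gap: 17 days. September 23, 2028 + 17 days = October 10, 2028.

October 10, 2028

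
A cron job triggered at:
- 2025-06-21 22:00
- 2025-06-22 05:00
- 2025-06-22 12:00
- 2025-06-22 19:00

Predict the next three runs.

2025-06-23 02:00, 2025-06-23 09:00, 2025-06-23 16:00

The interval is a steady 7 hours (7, 7, 7).
2025-06-22 19:00 + 7 h = 2025-06-23 02:00.
2025-06-23 02:00 + 7 h = 2025-06-23 09:00.
2025-06-23 09:00 + 7 h = 2025-06-23 16:00.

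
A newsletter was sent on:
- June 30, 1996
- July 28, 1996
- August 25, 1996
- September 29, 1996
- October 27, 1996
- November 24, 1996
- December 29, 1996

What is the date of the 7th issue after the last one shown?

July 27, 1997

Every date is a Sunday; gaps 28, 28, 35, 28, 28, 35 days.
Each is the last Sunday of its month (at least one falls on the 29th or later, ruling out '4th Sunday').
Last Sunday of January 1997: January 26, 1997.
February 1997 ends with Sunday February 23, 1997.
Last Sunday of March 1997: March 30, 1997.
Last Sunday of April 1997: April 27, 1997.
May 1997 ends with Sunday May 25, 1997.
June 1997 ends with Sunday June 29, 1997.
July 1997 ends with Sunday July 27, 1997.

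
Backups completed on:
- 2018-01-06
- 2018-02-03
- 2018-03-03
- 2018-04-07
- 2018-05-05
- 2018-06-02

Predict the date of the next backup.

Gaps: 28, 28, 35, 28, 28 days — a mix of 28 and 35. Every date is a Saturday.
Each is the 1st Saturday of its month.
July 2018 — 1st Saturday is 2018-07-07.

2018-07-07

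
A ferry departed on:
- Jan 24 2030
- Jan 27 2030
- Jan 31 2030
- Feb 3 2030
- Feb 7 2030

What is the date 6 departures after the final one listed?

Feb 28 2030

Gaps: 3, 4, 3, 4 days — not constant, but cyclic with period 2.
The events fall on every Thursday and Sunday.
The following Sunday is Feb 10 2030.
The following Thursday is Feb 14 2030.
The following Sunday is Feb 17 2030.
The following Thursday is Feb 21 2030.
Next Sunday: Feb 24 2030.
Next Thursday: Feb 28 2030.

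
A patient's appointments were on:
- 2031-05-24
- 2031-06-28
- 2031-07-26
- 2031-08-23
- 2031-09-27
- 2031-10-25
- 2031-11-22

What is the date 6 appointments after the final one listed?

All dates are Saturdays, 35, 28, 28, 35, 28, 28 days apart.
Specifically, the 4th Saturday of each month.
December 2031 — 4th Saturday is 2031-12-27.
4th Saturday of January 2032: 2032-01-24.
February 2032 — 4th Saturday is 2032-02-28.
March 2032 — 4th Saturday is 2032-03-27.
April 2032 — 4th Saturday is 2032-04-24.
4th Saturday of May 2032: 2032-05-22.

2032-05-22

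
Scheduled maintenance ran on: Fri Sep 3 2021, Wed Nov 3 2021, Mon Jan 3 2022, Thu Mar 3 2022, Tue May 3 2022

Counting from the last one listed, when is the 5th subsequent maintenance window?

Gaps: 61, 61, 59, 61 days — not constant. Every event is on the 3rd of the month.
Pattern: the 3rd of every 2 months.
Next: July 2022 → Sun Jul 3 2022.
Next: September 2022 → Sat Sep 3 2022.
November 2022: Thu Nov 3 2022.
Next: January 2023 → Tue Jan 3 2023.
Next: March 2023 → Fri Mar 3 2023.

Fri Mar 3 2023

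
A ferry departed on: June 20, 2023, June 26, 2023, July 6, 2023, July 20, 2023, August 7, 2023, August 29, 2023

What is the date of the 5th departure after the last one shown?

February 15, 2024

The spacing grows by 4 each time: 6, 10, 14, 18, 22 days.
Next gap: 26 days. August 29, 2023 + 26 days = September 24, 2023.
Next gap: 30 days. September 24, 2023 + 30 days = October 24, 2023.
Next gap: 34 days. October 24, 2023 + 34 days = November 27, 2023.
Next gap: 38 days. November 27, 2023 + 38 days = January 4, 2024.
Next gap: 42 days. January 4, 2024 + 42 days = February 15, 2024.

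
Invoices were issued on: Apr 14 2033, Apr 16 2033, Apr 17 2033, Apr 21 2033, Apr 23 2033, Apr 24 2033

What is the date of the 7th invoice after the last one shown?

The gap pattern 2, 1, 4, 2, 1 repeats every 3 events.
These are the Thursdays, Saturdays and Sundays of each week.
Next Thursday: Apr 28 2033.
Next Saturday: Apr 30 2033.
Next Sunday: May 1 2033.
Next Thursday: May 5 2033.
Next Saturday: May 7 2033.
The following Sunday is May 8 2033.
The following Thursday is May 12 2033.

May 12 2033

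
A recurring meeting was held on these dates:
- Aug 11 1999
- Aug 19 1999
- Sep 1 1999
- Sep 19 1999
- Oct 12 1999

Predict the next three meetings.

Nov 9 1999, Dec 12 1999, Jan 19 2000

The spacing grows by 5 each time: 8, 13, 18, 23 days.
Next gap: 28 days. Oct 12 1999 + 28 days = Nov 9 1999.
Next gap: 33 days. Nov 9 1999 + 33 days = Dec 12 1999.
Next gap: 38 days. Dec 12 1999 + 38 days = Jan 19 2000.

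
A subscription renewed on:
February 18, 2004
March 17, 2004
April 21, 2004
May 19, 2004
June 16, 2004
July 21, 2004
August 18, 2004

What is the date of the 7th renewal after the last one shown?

Gaps: 28, 35, 28, 28, 35, 28 days — a mix of 28 and 35. Every date is a Wednesday.
Each is the 3rd Wednesday of its month.
3rd Wednesday of September 2004: September 15, 2004.
October 2004 — 3rd Wednesday is October 20, 2004.
3rd Wednesday of November 2004: November 17, 2004.
3rd Wednesday of December 2004: December 15, 2004.
January 2005 — 3rd Wednesday is January 19, 2005.
3rd Wednesday of February 2005: February 16, 2005.
3rd Wednesday of March 2005: March 16, 2005.

March 16, 2005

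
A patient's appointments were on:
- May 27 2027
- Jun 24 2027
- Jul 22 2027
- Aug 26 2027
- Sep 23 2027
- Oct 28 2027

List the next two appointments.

Nov 25 2027, Dec 23 2027

Gaps: 28, 28, 35, 28, 35 days — a mix of 28 and 35. Every date is a Thursday.
Each is the 4th Thursday of its month.
November 2027 — 4th Thursday is Nov 25 2027.
4th Thursday of December 2027: Dec 23 2027.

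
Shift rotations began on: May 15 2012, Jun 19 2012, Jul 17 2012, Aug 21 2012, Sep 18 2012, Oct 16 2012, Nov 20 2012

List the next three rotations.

Dec 18 2012, Jan 15 2013, Feb 19 2013

All dates are Tuesdays, 35, 28, 35, 28, 28, 35 days apart.
Specifically, the 3rd Tuesday of each month.
December 2012 — 3rd Tuesday is Dec 18 2012.
January 2013 — 3rd Tuesday is Jan 15 2013.
3rd Tuesday of February 2013: Feb 19 2013.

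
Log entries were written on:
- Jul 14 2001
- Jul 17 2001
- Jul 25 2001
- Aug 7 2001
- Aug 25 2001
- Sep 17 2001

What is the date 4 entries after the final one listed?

Feb 6 2002

Intervals are 3, 8, 13, 18, 23 days — an arithmetic progression with common difference 5.
Next gap: 28 days. Sep 17 2001 + 28 days = Oct 15 2001.
Next gap: 33 days. Oct 15 2001 + 33 days = Nov 17 2001.
Next gap: 38 days. Nov 17 2001 + 38 days = Dec 25 2001.
Next gap: 43 days. Dec 25 2001 + 43 days = Feb 6 2002.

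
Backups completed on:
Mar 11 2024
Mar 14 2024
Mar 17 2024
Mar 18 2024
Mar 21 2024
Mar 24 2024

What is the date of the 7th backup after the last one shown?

Every event lands on a Monday or Thursday or Sunday (gaps cycle 3, 3, 1, 3, 3).
So the schedule is: every Monday, Thursday and Sunday.
The following Monday is Mar 25 2024.
Next Thursday: Mar 28 2024.
Next Sunday: Mar 31 2024.
Next Monday: Apr 1 2024.
Next Thursday: Apr 4 2024.
The following Sunday is Apr 7 2024.
The following Monday is Apr 8 2024.

Apr 8 2024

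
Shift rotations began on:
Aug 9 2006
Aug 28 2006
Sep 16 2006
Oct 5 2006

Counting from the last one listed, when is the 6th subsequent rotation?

Jan 27 2007

Gaps between consecutive events: 19, 19, 19 days — a constant 19-day interval.
Oct 5 2006 + 19 days = Oct 24 2006.
Oct 24 2006 + 19 days = Nov 12 2006.
Nov 12 2006 + 19 days = Dec 1 2006.
Dec 1 2006 + 19 days = Dec 20 2006.
Dec 20 2006 + 19 days = Jan 8 2007.
Jan 8 2007 + 19 days = Jan 27 2007.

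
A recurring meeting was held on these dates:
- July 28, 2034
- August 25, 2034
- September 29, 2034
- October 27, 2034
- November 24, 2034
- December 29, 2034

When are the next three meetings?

January 26, 2035; February 23, 2035; March 30, 2035

All Fridays; the gaps (28, 35, 28, 28, 35) vary with month length.
This is the last Friday of each month.
January 2035 ends with Friday January 26, 2035.
February 2035 ends with Friday February 23, 2035.
March 2035 ends with Friday March 30, 2035.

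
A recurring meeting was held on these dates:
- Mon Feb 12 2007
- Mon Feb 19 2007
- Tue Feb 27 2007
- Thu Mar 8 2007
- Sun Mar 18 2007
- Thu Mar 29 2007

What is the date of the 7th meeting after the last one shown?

Thu Jul 12 2007

Gaps: 7, 8, 9, 10, 11 days — each gap is 1 larger than the previous one.
Next gap: 12 days. Thu Mar 29 2007 + 12 days = Tue Apr 10 2007.
Next gap: 13 days. Tue Apr 10 2007 + 13 days = Mon Apr 23 2007.
Next gap: 14 days. Mon Apr 23 2007 + 14 days = Mon May 7 2007.
Next gap: 15 days. Mon May 7 2007 + 15 days = Tue May 22 2007.
Next gap: 16 days. Tue May 22 2007 + 16 days = Thu Jun 7 2007.
Next gap: 17 days. Thu Jun 7 2007 + 17 days = Sun Jun 24 2007.
Next gap: 18 days. Sun Jun 24 2007 + 18 days = Thu Jul 12 2007.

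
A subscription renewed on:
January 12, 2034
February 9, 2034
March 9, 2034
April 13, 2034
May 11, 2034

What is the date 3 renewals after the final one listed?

All dates are Thursdays, 28, 28, 35, 28 days apart.
Specifically, the 2nd Thursday of each month.
2nd Thursday of June 2034: June 8, 2034.
2nd Thursday of July 2034: July 13, 2034.
August 2034 — 2nd Thursday is August 10, 2034.

August 10, 2034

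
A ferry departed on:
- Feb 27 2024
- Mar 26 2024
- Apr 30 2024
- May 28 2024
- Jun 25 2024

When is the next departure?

Every date is a Tuesday; gaps 28, 35, 28, 28 days.
Each is the last Tuesday of its month (at least one falls on the 29th or later, ruling out '4th Tuesday').
Last Tuesday of July 2024: Jul 30 2024.

Jul 30 2024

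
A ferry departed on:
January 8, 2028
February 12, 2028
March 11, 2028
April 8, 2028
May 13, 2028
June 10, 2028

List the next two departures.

July 8, 2028; August 12, 2028

All dates are Saturdays, 35, 28, 28, 35, 28 days apart.
Specifically, the 2nd Saturday of each month.
July 2028 — 2nd Saturday is July 8, 2028.
August 2028 — 2nd Saturday is August 12, 2028.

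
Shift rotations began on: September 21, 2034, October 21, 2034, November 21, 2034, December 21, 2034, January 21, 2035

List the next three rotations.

February 21, 2035; March 21, 2035; April 21, 2035

Each date is the 21st; the gaps (30, 31, 30, 31) track the month lengths.
The rule is the 21st of each month.
Next: February 2035 → February 21, 2035.
Next: March 2035 → March 21, 2035.
April 2035: April 21, 2035.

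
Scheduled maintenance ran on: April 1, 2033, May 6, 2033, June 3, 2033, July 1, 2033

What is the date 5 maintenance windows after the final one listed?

December 2, 2033

Gaps: 35, 28, 28 days — a mix of 28 and 35. Every date is a Friday.
Each is the 1st Friday of its month.
1st Friday of August 2033: August 5, 2033.
September 2033 — 1st Friday is September 2, 2033.
1st Friday of October 2033: October 7, 2033.
November 2033 — 1st Friday is November 4, 2033.
1st Friday of December 2033: December 2, 2033.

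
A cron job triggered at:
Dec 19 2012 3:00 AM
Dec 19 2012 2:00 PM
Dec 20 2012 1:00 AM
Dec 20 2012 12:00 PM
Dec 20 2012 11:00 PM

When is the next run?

The interval is a steady 11 hours (11, 11, 11, 11).
Dec 20 2012 11:00 PM + 11 h = Dec 21 2012 10:00 AM.

Dec 21 2012 10:00 AM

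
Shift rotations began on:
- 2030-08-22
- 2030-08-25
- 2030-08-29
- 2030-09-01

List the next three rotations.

Every event lands on a Thursday or Sunday (gaps cycle 3, 4, 3).
So the schedule is: every Thursday and Sunday.
The following Thursday is 2030-09-05.
The following Sunday is 2030-09-08.
Next Thursday: 2030-09-12.

2030-09-05, 2030-09-08, 2030-09-12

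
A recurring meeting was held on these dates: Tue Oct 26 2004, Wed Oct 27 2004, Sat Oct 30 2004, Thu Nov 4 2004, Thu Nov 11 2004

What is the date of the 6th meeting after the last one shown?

Thu Feb 3 2005

The spacing grows by 2 each time: 1, 3, 5, 7 days.
Next gap: 9 days. Thu Nov 11 2004 + 9 days = Sat Nov 20 2004.
Next gap: 11 days. Sat Nov 20 2004 + 11 days = Wed Dec 1 2004.
Next gap: 13 days. Wed Dec 1 2004 + 13 days = Tue Dec 14 2004.
Next gap: 15 days. Tue Dec 14 2004 + 15 days = Wed Dec 29 2004.
Next gap: 17 days. Wed Dec 29 2004 + 17 days = Sat Jan 15 2005.
Next gap: 19 days. Sat Jan 15 2005 + 19 days = Thu Feb 3 2005.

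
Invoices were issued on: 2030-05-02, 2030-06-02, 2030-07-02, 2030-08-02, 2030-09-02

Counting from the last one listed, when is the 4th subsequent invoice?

Gaps: 31, 30, 31, 31 days — not constant. Every event is on the 2nd of the month.
Pattern: the 2nd of each month.
Next: October 2030 → 2030-10-02.
Next: November 2030 → 2030-11-02.
Next: December 2030 → 2030-12-02.
January 2031: 2031-01-02.

2031-01-02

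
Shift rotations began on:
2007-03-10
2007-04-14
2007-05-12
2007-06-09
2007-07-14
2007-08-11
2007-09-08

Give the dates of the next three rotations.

2007-10-13, 2007-11-10, 2007-12-08

These are Saturdays at 28- or 35-day spacing (35, 28, 28, 35, 28, 28).
The pattern: 2nd Saturday of the month.
October 2007 — 2nd Saturday is 2007-10-13.
2nd Saturday of November 2007: 2007-11-10.
2nd Saturday of December 2007: 2007-12-08.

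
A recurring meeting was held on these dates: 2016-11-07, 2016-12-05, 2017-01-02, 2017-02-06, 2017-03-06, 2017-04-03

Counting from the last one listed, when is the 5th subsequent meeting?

2017-09-04

All dates are Mondays, 28, 28, 35, 28, 28 days apart.
Specifically, the 1st Monday of each month.
1st Monday of May 2017: 2017-05-01.
June 2017 — 1st Monday is 2017-06-05.
1st Monday of July 2017: 2017-07-03.
1st Monday of August 2017: 2017-08-07.
September 2017 — 1st Monday is 2017-09-04.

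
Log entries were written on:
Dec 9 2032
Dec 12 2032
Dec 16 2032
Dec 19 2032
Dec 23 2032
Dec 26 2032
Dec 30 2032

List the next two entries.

Jan 2 2033, Jan 6 2033

The gap pattern 3, 4, 3, 4, 3, 4 repeats every 2 events.
These are the Thursdays and Sundays of each week.
Next Sunday: Jan 2 2033.
The following Thursday is Jan 6 2033.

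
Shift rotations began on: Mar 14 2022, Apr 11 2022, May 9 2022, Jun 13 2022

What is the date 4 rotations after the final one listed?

Oct 10 2022

These are Mondays at 28- or 35-day spacing (28, 28, 35).
The pattern: 2nd Monday of the month.
July 2022 — 2nd Monday is Jul 11 2022.
August 2022 — 2nd Monday is Aug 8 2022.
September 2022 — 2nd Monday is Sep 12 2022.
2nd Monday of October 2022: Oct 10 2022.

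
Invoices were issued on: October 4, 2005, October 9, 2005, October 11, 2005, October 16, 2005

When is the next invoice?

Gaps: 5, 2, 5 days — not constant, but cyclic with period 2.
The events fall on every Tuesday and Sunday.
Next Tuesday: October 18, 2005.

October 18, 2005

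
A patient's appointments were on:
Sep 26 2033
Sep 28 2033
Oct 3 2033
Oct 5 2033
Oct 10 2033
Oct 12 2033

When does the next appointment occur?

Oct 17 2033

The gap pattern 2, 5, 2, 5, 2 repeats every 2 events.
These are the Mondays and Wednesdays of each week.
The following Monday is Oct 17 2033.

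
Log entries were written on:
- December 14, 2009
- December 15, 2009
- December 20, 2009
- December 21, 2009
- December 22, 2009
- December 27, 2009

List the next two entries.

December 28, 2009; December 29, 2009

Every event lands on a Monday or Tuesday or Sunday (gaps cycle 1, 5, 1, 1, 5).
So the schedule is: every Monday, Tuesday and Sunday.
Next Monday: December 28, 2009.
Next Tuesday: December 29, 2009.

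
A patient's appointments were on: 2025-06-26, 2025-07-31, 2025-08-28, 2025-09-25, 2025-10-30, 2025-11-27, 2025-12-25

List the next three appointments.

2026-01-29, 2026-02-26, 2026-03-26

Every date is a Thursday; gaps 35, 28, 28, 35, 28, 28 days.
Each is the last Thursday of its month (at least one falls on the 29th or later, ruling out '4th Thursday').
Last Thursday of January 2026: 2026-01-29.
February 2026 ends with Thursday 2026-02-26.
Last Thursday of March 2026: 2026-03-26.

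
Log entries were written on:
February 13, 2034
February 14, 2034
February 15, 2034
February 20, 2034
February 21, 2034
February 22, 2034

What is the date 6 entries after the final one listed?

March 8, 2034

Every event lands on a Monday or Tuesday or Wednesday (gaps cycle 1, 1, 5, 1, 1).
So the schedule is: every Monday, Tuesday and Wednesday.
The following Monday is February 27, 2034.
The following Tuesday is February 28, 2034.
Next Wednesday: March 1, 2034.
Next Monday: March 6, 2034.
The following Tuesday is March 7, 2034.
The following Wednesday is March 8, 2034.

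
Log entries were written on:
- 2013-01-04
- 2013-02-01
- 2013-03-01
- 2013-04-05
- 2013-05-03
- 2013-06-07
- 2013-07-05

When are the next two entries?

2013-08-02, 2013-09-06

These are Fridays at 28- or 35-day spacing (28, 28, 35, 28, 35, 28).
The pattern: 1st Friday of the month.
1st Friday of August 2013: 2013-08-02.
September 2013 — 1st Friday is 2013-09-06.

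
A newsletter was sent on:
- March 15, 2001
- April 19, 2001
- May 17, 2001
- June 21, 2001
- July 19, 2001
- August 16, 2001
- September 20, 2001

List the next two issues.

October 18, 2001; November 15, 2001

Gaps: 35, 28, 35, 28, 28, 35 days — a mix of 28 and 35. Every date is a Thursday.
Each is the 3rd Thursday of its month.
3rd Thursday of October 2001: October 18, 2001.
November 2001 — 3rd Thursday is November 15, 2001.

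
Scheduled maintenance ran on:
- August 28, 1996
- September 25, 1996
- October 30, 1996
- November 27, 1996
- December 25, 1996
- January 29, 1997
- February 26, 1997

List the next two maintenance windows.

Every date is a Wednesday; gaps 28, 35, 28, 28, 35, 28 days.
Each is the last Wednesday of its month (at least one falls on the 29th or later, ruling out '4th Wednesday').
Last Wednesday of March 1997: March 26, 1997.
Last Wednesday of April 1997: April 30, 1997.

March 26, 1997; April 30, 1997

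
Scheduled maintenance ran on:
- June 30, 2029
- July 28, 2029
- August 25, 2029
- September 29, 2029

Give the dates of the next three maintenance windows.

October 27, 2029; November 24, 2029; December 29, 2029

These are Saturdays with 28, 28, 35-day gaps.
Each is the final Saturday of its month — June 30, 2029 is past the 28th, so '4th Saturday' doesn't fit.
October 2029 ends with Saturday October 27, 2029.
Last Saturday of November 2029: November 24, 2029.
Last Saturday of December 2029: December 29, 2029.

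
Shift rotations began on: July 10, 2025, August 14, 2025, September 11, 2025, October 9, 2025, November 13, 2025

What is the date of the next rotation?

All dates are Thursdays, 35, 28, 28, 35 days apart.
Specifically, the 2nd Thursday of each month.
2nd Thursday of December 2025: December 11, 2025.

December 11, 2025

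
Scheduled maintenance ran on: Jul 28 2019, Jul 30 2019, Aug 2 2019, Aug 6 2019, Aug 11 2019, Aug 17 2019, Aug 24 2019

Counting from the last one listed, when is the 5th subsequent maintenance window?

Oct 13 2019

The spacing grows by 1 each time: 2, 3, 4, 5, 6, 7 days.
Next gap: 8 days. Aug 24 2019 + 8 days = Sep 1 2019.
Next gap: 9 days. Sep 1 2019 + 9 days = Sep 10 2019.
Next gap: 10 days. Sep 10 2019 + 10 days = Sep 20 2019.
Next gap: 11 days. Sep 20 2019 + 11 days = Oct 1 2019.
Next gap: 12 days. Oct 1 2019 + 12 days = Oct 13 2019.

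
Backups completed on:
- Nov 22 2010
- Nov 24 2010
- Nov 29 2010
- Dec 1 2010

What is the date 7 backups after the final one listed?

The gap pattern 2, 5, 2 repeats every 2 events.
These are the Mondays and Wednesdays of each week.
The following Monday is Dec 6 2010.
The following Wednesday is Dec 8 2010.
The following Monday is Dec 13 2010.
The following Wednesday is Dec 15 2010.
The following Monday is Dec 20 2010.
The following Wednesday is Dec 22 2010.
The following Monday is Dec 27 2010.

Dec 27 2010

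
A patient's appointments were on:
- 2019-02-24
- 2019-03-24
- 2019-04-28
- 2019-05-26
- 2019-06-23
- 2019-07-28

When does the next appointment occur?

2019-08-25

All dates are Sundays, 28, 35, 28, 28, 35 days apart.
Specifically, the 4th Sunday of each month.
4th Sunday of August 2019: 2019-08-25.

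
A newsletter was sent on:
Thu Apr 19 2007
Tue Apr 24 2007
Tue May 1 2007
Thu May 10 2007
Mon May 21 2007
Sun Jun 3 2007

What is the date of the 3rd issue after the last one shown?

Tue Jul 24 2007

Gaps: 5, 7, 9, 11, 13 days — each gap is 2 larger than the previous one.
Next gap: 15 days. Sun Jun 3 2007 + 15 days = Mon Jun 18 2007.
Next gap: 17 days. Mon Jun 18 2007 + 17 days = Thu Jul 5 2007.
Next gap: 19 days. Thu Jul 5 2007 + 19 days = Tue Jul 24 2007.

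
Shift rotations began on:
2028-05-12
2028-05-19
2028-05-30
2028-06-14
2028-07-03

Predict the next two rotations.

2028-07-26, 2028-08-22

Intervals are 7, 11, 15, 19 days — an arithmetic progression with common difference 4.
Next gap: 23 days. 2028-07-03 + 23 days = 2028-07-26.
Next gap: 27 days. 2028-07-26 + 27 days = 2028-08-22.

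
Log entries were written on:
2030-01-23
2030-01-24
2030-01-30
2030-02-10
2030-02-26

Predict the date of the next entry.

The spacing grows by 5 each time: 1, 6, 11, 16 days.
Next gap: 21 days. 2030-02-26 + 21 days = 2030-03-19.

2030-03-19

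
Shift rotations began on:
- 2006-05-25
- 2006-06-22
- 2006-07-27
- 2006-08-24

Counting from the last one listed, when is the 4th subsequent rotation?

All dates are Thursdays, 28, 35, 28 days apart.
Specifically, the 4th Thursday of each month.
September 2006 — 4th Thursday is 2006-09-28.
October 2006 — 4th Thursday is 2006-10-26.
4th Thursday of November 2006: 2006-11-23.
4th Thursday of December 2006: 2006-12-28.

2006-12-28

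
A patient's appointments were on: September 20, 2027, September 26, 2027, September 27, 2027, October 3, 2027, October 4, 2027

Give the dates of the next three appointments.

Every event lands on a Monday or Sunday (gaps cycle 6, 1, 6, 1).
So the schedule is: every Monday and Sunday.
Next Sunday: October 10, 2027.
The following Monday is October 11, 2027.
The following Sunday is October 17, 2027.

October 10, 2027; October 11, 2027; October 17, 2027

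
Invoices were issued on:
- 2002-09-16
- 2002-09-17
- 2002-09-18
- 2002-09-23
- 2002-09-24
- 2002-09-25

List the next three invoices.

2002-09-30, 2002-10-01, 2002-10-02

Gaps: 1, 1, 5, 1, 1 days — not constant, but cyclic with period 3.
The events fall on every Monday, Tuesday and Wednesday.
The following Monday is 2002-09-30.
The following Tuesday is 2002-10-01.
Next Wednesday: 2002-10-02.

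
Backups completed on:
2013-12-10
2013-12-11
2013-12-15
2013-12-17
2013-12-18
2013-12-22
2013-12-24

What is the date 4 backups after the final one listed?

2014-01-01

Gaps: 1, 4, 2, 1, 4, 2 days — not constant, but cyclic with period 3.
The events fall on every Tuesday, Wednesday and Sunday.
The following Wednesday is 2013-12-25.
Next Sunday: 2013-12-29.
The following Tuesday is 2013-12-31.
Next Wednesday: 2014-01-01.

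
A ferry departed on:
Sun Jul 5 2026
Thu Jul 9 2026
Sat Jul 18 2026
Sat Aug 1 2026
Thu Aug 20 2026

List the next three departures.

Sun Sep 13 2026, Mon Oct 12 2026, Sun Nov 15 2026

Gaps: 4, 9, 14, 19 days — each gap is 5 larger than the previous one.
Next gap: 24 days. Thu Aug 20 2026 + 24 days = Sun Sep 13 2026.
Next gap: 29 days. Sun Sep 13 2026 + 29 days = Mon Oct 12 2026.
Next gap: 34 days. Mon Oct 12 2026 + 34 days = Sun Nov 15 2026.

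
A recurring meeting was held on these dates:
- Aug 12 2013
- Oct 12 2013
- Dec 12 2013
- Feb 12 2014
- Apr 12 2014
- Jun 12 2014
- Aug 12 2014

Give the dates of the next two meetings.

Each date is the 12th; the gaps (61, 61, 62, 59, 61, 61) track the month lengths.
The rule is the 12th of every 2 months.
October 2014: Oct 12 2014.
Next: December 2014 → Dec 12 2014.

Oct 12 2014, Dec 12 2014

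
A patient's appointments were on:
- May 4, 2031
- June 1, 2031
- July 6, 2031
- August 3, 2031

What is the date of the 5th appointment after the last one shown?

January 4, 2032

All dates are Sundays, 28, 35, 28 days apart.
Specifically, the 1st Sunday of each month.
September 2031 — 1st Sunday is September 7, 2031.
1st Sunday of October 2031: October 5, 2031.
1st Sunday of November 2031: November 2, 2031.
1st Sunday of December 2031: December 7, 2031.
January 2032 — 1st Sunday is January 4, 2032.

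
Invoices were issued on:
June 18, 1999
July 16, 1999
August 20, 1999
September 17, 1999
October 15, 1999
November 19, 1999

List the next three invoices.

December 17, 1999; January 21, 2000; February 18, 2000

All dates are Fridays, 28, 35, 28, 28, 35 days apart.
Specifically, the 3rd Friday of each month.
December 1999 — 3rd Friday is December 17, 1999.
January 2000 — 3rd Friday is January 21, 2000.
February 2000 — 3rd Friday is February 18, 2000.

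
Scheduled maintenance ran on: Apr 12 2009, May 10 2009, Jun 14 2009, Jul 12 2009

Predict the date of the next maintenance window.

Aug 9 2009

These are Sundays at 28- or 35-day spacing (28, 35, 28).
The pattern: 2nd Sunday of the month.
August 2009 — 2nd Sunday is Aug 9 2009.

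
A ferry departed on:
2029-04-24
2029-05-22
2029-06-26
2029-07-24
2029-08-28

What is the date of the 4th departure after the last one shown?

These are Tuesdays at 28- or 35-day spacing (28, 35, 28, 35).
The pattern: 4th Tuesday of the month.
September 2029 — 4th Tuesday is 2029-09-25.
October 2029 — 4th Tuesday is 2029-10-23.
4th Tuesday of November 2029: 2029-11-27.
December 2029 — 4th Tuesday is 2029-12-25.

2029-12-25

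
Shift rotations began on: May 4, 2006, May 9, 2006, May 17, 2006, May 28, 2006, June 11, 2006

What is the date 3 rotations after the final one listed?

Intervals are 5, 8, 11, 14 days — an arithmetic progression with common difference 3.
Next gap: 17 days. June 11, 2006 + 17 days = June 28, 2006.
Next gap: 20 days. June 28, 2006 + 20 days = July 18, 2006.
Next gap: 23 days. July 18, 2006 + 23 days = August 10, 2006.

August 10, 2006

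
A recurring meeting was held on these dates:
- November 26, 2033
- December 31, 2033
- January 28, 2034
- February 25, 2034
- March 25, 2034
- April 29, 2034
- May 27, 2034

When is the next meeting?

These are Saturdays with 35, 28, 28, 28, 35, 28-day gaps.
Each is the final Saturday of its month — December 31, 2033 is past the 28th, so '4th Saturday' doesn't fit.
Last Saturday of June 2034: June 24, 2034.

June 24, 2034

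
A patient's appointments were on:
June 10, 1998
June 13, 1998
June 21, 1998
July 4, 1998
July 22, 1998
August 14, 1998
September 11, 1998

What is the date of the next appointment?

October 14, 1998

Intervals are 3, 8, 13, 18, 23, 28 days — an arithmetic progression with common difference 5.
Next gap: 33 days. September 11, 1998 + 33 days = October 14, 1998.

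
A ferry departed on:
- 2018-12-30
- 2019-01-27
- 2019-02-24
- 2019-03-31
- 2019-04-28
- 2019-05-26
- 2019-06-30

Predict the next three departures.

2019-07-28, 2019-08-25, 2019-09-29

These are Sundays with 28, 28, 35, 28, 28, 35-day gaps.
Each is the final Sunday of its month — 2018-12-30 is past the 28th, so '4th Sunday' doesn't fit.
Last Sunday of July 2019: 2019-07-28.
August 2019 ends with Sunday 2019-08-25.
September 2019 ends with Sunday 2019-09-29.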